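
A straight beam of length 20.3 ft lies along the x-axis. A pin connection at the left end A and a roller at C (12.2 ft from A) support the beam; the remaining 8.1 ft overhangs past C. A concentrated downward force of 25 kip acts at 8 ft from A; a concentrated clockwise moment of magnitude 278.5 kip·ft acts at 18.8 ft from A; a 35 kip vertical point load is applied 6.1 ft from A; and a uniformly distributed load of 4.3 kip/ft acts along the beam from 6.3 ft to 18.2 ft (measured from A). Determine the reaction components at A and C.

A_x = 0, A_y = 3.069 kip, C_y = 108.1 kip

Resultant of the distributed load: 4.3 × 11.9 = 51.17 kip at 12.25 ft from A.
Moments about A: C_y·12.2 − 25·8 − 278.5 − 35·6.1 − (4.3·11.9)·12.25 = 0 → C_y = 1318.8325/12.2 = 108.101 ≈ 108.1 kip.
ΣF_y = 0: A_y + 108.101 − 25 − 35 − 4.3·11.9 = 0 → A_y = 3.069 kip.
ΣF_x = 0: no horizontal applied forces, so A_x = 0.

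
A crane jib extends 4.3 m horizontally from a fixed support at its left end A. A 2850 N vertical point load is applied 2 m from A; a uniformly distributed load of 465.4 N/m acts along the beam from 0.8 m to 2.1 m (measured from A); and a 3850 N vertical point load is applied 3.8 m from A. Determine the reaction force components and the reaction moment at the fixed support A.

A_x = 0, A_y = 7305 N, M_A = 21210 N·m

Resultant of the distributed load: 465.4 × 1.3 = 605.02 N at 1.45 m from A.
ΣF_x = 0: A_x = 0.
ΣF_y = 0: A_y − 2850 − 465.4·1.3 − 3850 = 0 → A_y = 7305 N.
ΣM about A: M_A − 2850·2 − (465.4·1.3)·1.45 − 3850·3.8 = 0 → M_A = 21210 N·m.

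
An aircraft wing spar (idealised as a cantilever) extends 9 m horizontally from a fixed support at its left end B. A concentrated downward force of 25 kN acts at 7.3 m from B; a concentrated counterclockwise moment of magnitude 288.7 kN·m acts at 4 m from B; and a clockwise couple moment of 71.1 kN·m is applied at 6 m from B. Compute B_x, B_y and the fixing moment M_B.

ΣF_x = 0: B_x = 0.
ΣF_y = 0: B_y − 25 = 0 → B_y = 25.00 kN.
ΣM about B: M_B − 25·7.3 + 288.7 − 71.1 = 0 → M_B = -35.10 kN·m.

B_x = 0, B_y = 25.00 kN, M_B = -35.10 kN·m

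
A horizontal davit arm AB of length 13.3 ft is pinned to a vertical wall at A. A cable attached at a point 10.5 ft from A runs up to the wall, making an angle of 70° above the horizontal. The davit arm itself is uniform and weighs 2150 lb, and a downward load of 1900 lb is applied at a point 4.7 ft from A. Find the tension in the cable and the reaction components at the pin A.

ΣM about A: T·sin70°·10.5 − 2150·6.65 − 1900·4.7 = 0 → T = 23227.5/(10.5·0.939693) = 2354.11 ≈ 2354 lb.
ΣF_x = 0: A_x − T·cos70° = 0 → A_x = 2354.11 × 0.34202 = 805.2 lb.
ΣF_y = 0: A_y + T·sin70° − 2150 − 1900 = 0 → A_y = 4050 − 2354.11 × 0.939693 = 1838 lb.

T = 2354 lb, A_x = 805.2 lb, A_y = 1838 lb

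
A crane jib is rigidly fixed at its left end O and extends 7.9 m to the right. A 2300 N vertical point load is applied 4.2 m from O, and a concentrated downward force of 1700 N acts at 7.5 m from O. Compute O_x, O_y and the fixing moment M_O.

ΣF_x = 0: O_x = 0.
ΣF_y = 0: O_y − 2300 − 1700 = 0 → O_y = 4000 N.
ΣM about O: M_O − 2300·4.2 − 1700·7.5 = 0 → M_O = 22410 N·m.

O_x = 0, O_y = 4000 N, M_O = 22410 N·m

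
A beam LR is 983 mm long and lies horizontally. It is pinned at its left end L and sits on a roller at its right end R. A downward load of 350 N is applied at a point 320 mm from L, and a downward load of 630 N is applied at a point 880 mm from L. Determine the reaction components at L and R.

L_x = 0, L_y = 302.1 N, R_y = 677.9 N

Moments about L: R_y·983 − 350·320 − 630·880 = 0 → R_y = 666400/983 = 677.925 ≈ 677.9 N.
ΣF_y = 0: L_y + 677.925 − 350 − 630 = 0 → L_y = 302.1 N.
ΣF_x = 0: no horizontal applied forces, so L_x = 0.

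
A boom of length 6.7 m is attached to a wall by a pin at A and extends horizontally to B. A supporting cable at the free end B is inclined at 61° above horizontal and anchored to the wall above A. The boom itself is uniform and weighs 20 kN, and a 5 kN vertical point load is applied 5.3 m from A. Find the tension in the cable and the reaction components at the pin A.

ΣM about A: T·sin61°·6.7 − 20·3.35 − 5·5.3 = 0 → T = 93.5/(6.7·0.87462) = 15.9558 ≈ 15.96 kN.
ΣF_x = 0: A_x − T·cos61° = 0 → A_x = 15.9558 × 0.48481 = 7.736 kN.
ΣF_y = 0: A_y + T·sin61° − 20 − 5 = 0 → A_y = 25 − 15.9558 × 0.87462 = 11.04 kN.

T = 15.96 kN, A_x = 7.736 kN, A_y = 11.04 kN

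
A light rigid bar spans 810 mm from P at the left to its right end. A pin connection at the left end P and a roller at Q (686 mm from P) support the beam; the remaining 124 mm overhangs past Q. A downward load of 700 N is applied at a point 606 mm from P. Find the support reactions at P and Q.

ΣM about P: Q_y·686 − 700·606 = 0 → Q_y = 424200/686 = 618.367 ≈ 618.4 N.
ΣF_y = 0: P_y + 618.367 − 700 = 0 → P_y = 81.63 N.
ΣF_x = 0: no horizontal applied forces, so P_x = 0.

P_x = 0, P_y = 81.63 N, Q_y = 618.4 N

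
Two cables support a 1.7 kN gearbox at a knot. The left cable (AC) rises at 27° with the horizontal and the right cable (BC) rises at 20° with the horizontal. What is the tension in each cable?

ΣF_x = 0: −T_AC·cos27° + T_BC·cos20° = 0 → T_BC = 0.948189·T_AC.
ΣF_y = 0: T_AC·sin27° + T_BC·sin20° = 1.7.
Substitute: T_AC·(0.45399 + 0.948189·0.34202) = 1.7 → T_AC = 2.18428 ≈ 2.184 kN.
Then T_BC = 0.948189 × 2.18428 = 2.071 kN.

T_AC = 2.184 kN, T_BC = 2.071 kN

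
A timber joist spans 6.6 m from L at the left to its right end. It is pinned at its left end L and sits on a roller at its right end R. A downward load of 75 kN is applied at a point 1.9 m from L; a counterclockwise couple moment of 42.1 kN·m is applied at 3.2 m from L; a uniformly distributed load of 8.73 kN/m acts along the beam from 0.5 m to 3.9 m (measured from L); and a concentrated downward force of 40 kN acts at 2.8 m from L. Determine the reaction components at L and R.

Resultant of the distributed load: 8.73 × 3.4 = 29.682 kN at 2.2 m from L.
Moments about L: R_y·6.6 − 75·1.9 + 42.1 − (8.73·3.4)·2.2 − 40·2.8 = 0 → R_y = 277.7004/6.6 = 42.0758 ≈ 42.08 kN.
ΣF_y = 0: L_y + 42.0758 − 75 − 8.73·3.4 − 40 = 0 → L_y = 102.6 kN.
ΣF_x = 0: no horizontal applied forces, so L_x = 0.

L_x = 0, L_y = 102.6 kN, R_y = 42.08 kN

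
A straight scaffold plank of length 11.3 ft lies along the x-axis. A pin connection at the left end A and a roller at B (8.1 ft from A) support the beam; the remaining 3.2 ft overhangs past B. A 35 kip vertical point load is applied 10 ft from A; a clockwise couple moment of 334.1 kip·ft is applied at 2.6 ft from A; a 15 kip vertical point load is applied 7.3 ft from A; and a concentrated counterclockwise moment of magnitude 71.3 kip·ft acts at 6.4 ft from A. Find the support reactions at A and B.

Moments about A: B_y·8.1 − 35·10 − 334.1 − 15·7.3 + 71.3 = 0 → B_y = 722.3/8.1 = 89.1728 ≈ 89.17 kip.
ΣF_y = 0: A_y + 89.1728 − 35 − 15 = 0 → A_y = -39.17 kip.
ΣF_x = 0: no horizontal applied forces, so A_x = 0.

A_x = 0, A_y = -39.17 kip, B_y = 89.17 kip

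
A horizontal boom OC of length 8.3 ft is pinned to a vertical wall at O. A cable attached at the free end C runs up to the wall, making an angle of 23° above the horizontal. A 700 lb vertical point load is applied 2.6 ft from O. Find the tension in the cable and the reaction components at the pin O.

T = 561.2 lb, O_x = 516.6 lb, O_y = 480.7 lb

ΣM about O: T·sin23°·8.3 − 700·2.6 = 0 → T = 1820/(8.3·0.390731) = 561.197 ≈ 561.2 lb.
ΣF_x = 0: O_x − T·cos23° = 0 → O_x = 561.197 × 0.920505 = 516.6 lb.
ΣF_y = 0: O_y + T·sin23° − 700 = 0 → O_y = 700 − 561.197 × 0.390731 = 480.7 lb.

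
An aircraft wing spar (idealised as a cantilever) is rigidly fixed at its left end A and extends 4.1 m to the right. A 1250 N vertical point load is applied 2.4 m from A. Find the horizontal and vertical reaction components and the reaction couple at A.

ΣF_x = 0: A_x = 0.
ΣF_y = 0: A_y − 1250 = 0 → A_y = 1250 N.
ΣM about A: M_A − 1250·2.4 = 0 → M_A = 3000 N·m.

A_x = 0, A_y = 1250 N, M_A = 3000 N·m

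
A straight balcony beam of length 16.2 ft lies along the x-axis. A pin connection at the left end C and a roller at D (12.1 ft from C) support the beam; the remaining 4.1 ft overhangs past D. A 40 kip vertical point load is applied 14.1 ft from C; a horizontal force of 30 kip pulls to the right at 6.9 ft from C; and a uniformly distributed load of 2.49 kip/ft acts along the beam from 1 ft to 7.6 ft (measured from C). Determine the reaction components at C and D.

Resultant of the distributed load: 2.49 × 6.6 = 16.434 kip at 4.3 ft from C.
Moments about C: D_y·12.1 − 40·14.1 − (2.49·6.6)·4.3 = 0 → D_y = 634.6662/12.1 = 52.4518 ≈ 52.45 kip.
ΣF_y = 0: C_y + 52.4518 − 40 − 2.49·6.6 = 0 → C_y = 3.982 kip.
ΣF_x = 0: C_x + 30 = 0 → C_x = -30.00 kip.

C_x = -30.00 kip, C_y = 3.982 kip, D_y = 52.45 kip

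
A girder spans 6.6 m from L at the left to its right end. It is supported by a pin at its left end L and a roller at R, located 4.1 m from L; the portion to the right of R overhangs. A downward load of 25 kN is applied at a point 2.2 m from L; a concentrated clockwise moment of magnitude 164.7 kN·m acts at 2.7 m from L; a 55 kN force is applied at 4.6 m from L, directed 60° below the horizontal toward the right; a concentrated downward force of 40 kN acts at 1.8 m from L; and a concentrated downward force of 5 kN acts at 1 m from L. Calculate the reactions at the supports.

L_x = -27.50 kN, L_y = -8.175 kN, R_y = 125.8 kN

ΣM about L: R_y·4.1 − 25·2.2 − 164.7 − 55·sin60°·4.6 − 40·1.8 − 5·1 = 0 → R_y = 515.804/4.1 = 125.806 ≈ 125.8 kN.
ΣF_y = 0: L_y + 125.806 − 25 − 55·sin60° − 40 − 5 = 0 → L_y = -8.175 kN.
ΣF_x = 0: L_x + 55·cos60° = 0 → L_x = -27.50 kN.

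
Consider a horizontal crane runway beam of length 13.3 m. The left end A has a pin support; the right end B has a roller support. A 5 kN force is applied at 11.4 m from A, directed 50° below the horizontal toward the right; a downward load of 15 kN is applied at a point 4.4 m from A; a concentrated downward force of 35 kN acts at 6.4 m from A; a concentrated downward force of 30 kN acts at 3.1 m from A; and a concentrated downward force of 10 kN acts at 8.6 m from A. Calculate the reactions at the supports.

A_x = -3.214 kN, A_y = 55.28 kN, B_y = 38.55 kN

Moments about A: B_y·13.3 − 5·sin50°·11.4 − 15·4.4 − 35·6.4 − 30·3.1 − 10·8.6 = 0 → B_y = 512.665/13.3 = 38.5462 ≈ 38.55 kN.
ΣF_y = 0: A_y + 38.5462 − 5·sin50° − 15 − 35 − 30 − 10 = 0 → A_y = 55.28 kN.
ΣF_x = 0: A_x + 5·cos50° = 0 → A_x = -3.214 kN.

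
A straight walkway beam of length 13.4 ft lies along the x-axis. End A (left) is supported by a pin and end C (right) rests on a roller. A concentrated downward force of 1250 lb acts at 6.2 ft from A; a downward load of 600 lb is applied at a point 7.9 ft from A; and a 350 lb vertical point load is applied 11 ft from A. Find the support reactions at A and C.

A_x = 0, A_y = 980.6 lb, C_y = 1219 lb

Taking moments about A: C_y·13.4 − 1250·6.2 − 600·7.9 − 350·11 = 0 → C_y = 16340/13.4 = 1219.4 ≈ 1219 lb.
ΣF_y = 0: A_y + 1219.4 − 1250 − 600 − 350 = 0 → A_y = 980.6 lb.
ΣF_x = 0: no horizontal applied forces, so A_x = 0.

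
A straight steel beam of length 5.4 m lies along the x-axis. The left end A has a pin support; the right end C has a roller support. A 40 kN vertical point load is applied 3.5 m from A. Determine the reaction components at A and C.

A_x = 0, A_y = 14.07 kN, C_y = 25.93 kN

Moments about A: C_y·5.4 − 40·3.5 = 0 → C_y = 140/5.4 = 25.9259 ≈ 25.93 kN.
ΣF_y = 0: A_y + 25.9259 − 40 = 0 → A_y = 14.07 kN.
ΣF_x = 0: no horizontal applied forces, so A_x = 0.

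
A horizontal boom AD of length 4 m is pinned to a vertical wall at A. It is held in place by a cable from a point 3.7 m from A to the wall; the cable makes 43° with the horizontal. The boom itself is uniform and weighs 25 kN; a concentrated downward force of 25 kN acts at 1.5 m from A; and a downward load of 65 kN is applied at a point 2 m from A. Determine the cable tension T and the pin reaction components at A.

T = 86.19 kN, A_x = 63.04 kN, A_y = 56.22 kN

ΣM about A: T·sin43°·3.7 − 25·2 − 25·1.5 − 65·2 = 0 → T = 217.5/(3.7·0.681998) = 86.1935 ≈ 86.19 kN.
ΣF_x = 0: A_x − T·cos43° = 0 → A_x = 86.1935 × 0.731354 = 63.04 kN.
ΣF_y = 0: A_y + T·sin43° − 25 − 25 − 65 = 0 → A_y = 115 − 86.1935 × 0.681998 = 56.22 kN.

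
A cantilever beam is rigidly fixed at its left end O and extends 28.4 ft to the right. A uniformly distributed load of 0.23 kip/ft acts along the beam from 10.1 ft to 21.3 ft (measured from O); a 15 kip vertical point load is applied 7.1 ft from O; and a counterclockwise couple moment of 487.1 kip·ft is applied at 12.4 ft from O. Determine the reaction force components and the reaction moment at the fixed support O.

O_x = 0, O_y = 17.58 kip, M_O = -340.2 kip·ft

Resultant of the distributed load: 0.23 × 11.2 = 2.576 kip at 15.7 ft from O.
ΣF_x = 0: O_x = 0.
ΣF_y = 0: O_y − 0.23·11.2 − 15 = 0 → O_y = 17.58 kip.
ΣM about O: M_O − (0.23·11.2)·15.7 − 15·7.1 + 487.1 = 0 → M_O = -340.2 kip·ft.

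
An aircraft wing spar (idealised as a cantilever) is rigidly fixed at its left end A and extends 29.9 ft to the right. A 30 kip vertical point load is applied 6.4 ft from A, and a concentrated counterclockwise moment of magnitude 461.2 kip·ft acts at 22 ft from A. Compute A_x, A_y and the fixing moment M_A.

ΣF_x = 0: A_x = 0.
ΣF_y = 0: A_y − 30 = 0 → A_y = 30.00 kip.
ΣM about A: M_A − 30·6.4 + 461.2 = 0 → M_A = -269.2 kip·ft.

A_x = 0, A_y = 30.00 kip, M_A = -269.2 kip·ft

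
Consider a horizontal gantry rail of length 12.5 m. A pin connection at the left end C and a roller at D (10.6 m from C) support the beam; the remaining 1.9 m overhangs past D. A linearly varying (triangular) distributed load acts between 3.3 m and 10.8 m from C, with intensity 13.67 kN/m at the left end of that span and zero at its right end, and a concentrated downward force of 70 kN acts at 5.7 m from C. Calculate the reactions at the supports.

C_x = 0, C_y = 55.57 kN, D_y = 65.69 kN

Resultant of the triangular load: ½ × 13.67 × 7.5 = 51.2625 kN, acting at 5.8 m from C (one-third of the span from the peak).
Taking moments about C: D_y·10.6 − (½·13.67·7.5)·5.8 − 70·5.7 = 0 → D_y = 696.3225/10.6 = 65.6908 ≈ 65.69 kN.
ΣF_y = 0: C_y + 65.6908 − ½·13.67·7.5 − 70 = 0 → C_y = 55.57 kN.
ΣF_x = 0: no horizontal applied forces, so C_x = 0.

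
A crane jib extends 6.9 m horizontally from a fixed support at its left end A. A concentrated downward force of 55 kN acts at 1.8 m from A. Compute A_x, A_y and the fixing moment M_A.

ΣF_x = 0: A_x = 0.
ΣF_y = 0: A_y − 55 = 0 → A_y = 55.00 kN.
ΣM about A: M_A − 55·1.8 = 0 → M_A = 99.00 kN·m.

A_x = 0, A_y = 55.00 kN, M_A = 99.00 kN·m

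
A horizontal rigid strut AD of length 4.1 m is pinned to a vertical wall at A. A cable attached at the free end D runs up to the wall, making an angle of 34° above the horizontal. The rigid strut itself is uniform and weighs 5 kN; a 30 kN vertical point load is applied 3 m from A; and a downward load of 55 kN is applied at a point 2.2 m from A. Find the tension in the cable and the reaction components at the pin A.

T = 96.50 kN, A_x = 80.00 kN, A_y = 36.04 kN

ΣM about A: T·sin34°·4.1 − 5·2.05 − 30·3 − 55·2.2 = 0 → T = 221.25/(4.1·0.559193) = 96.5023 ≈ 96.50 kN.
ΣF_x = 0: A_x − T·cos34° = 0 → A_x = 96.5023 × 0.829038 = 80.00 kN.
ΣF_y = 0: A_y + T·sin34° − 5 − 30 − 55 = 0 → A_y = 90 − 96.5023 × 0.559193 = 36.04 kN.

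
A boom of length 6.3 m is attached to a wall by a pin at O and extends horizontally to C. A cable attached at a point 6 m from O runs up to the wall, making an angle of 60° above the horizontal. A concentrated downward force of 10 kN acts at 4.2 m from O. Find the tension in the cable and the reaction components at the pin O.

T = 8.083 kN, O_x = 4.041 kN, O_y = 3.000 kN

ΣM about O: T·sin60°·6 − 10·4.2 = 0 → T = 42/(6·0.866025) = 8.08291 ≈ 8.083 kN.
ΣF_x = 0: O_x − T·cos60° = 0 → O_x = 8.08291 × 0.5 = 4.041 kN.
ΣF_y = 0: O_y + T·sin60° − 10 = 0 → O_y = 10 − 8.08291 × 0.866025 = 3.000 kN.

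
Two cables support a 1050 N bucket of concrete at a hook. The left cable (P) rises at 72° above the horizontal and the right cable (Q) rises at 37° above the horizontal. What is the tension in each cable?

ΣF_x = 0: −T_P·cos72° + T_Q·cos37° = 0 → T_Q = 0.386931·T_P.
ΣF_y = 0: T_P·sin72° + T_Q·sin37° = 1050.
Substitute: T_P·(0.951057 + 0.386931·0.601815) = 1050 → T_P = 886.886 ≈ 886.9 N.
Then T_Q = 0.386931 × 886.886 = 343.2 N.

T_P = 886.9 N, T_Q = 343.2 N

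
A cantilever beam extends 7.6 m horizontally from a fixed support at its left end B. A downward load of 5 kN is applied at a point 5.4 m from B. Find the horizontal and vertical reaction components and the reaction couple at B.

B_x = 0, B_y = 5.000 kN, M_B = 27.00 kN·m

ΣF_x = 0: B_x = 0.
ΣF_y = 0: B_y − 5 = 0 → B_y = 5.000 kN.
ΣM about B: M_B − 5·5.4 = 0 → M_B = 27.00 kN·m.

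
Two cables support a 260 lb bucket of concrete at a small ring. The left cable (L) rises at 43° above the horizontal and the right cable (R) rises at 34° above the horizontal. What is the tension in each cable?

ΣF_x = 0: −T_L·cos43° + T_R·cos34° = 0 → T_R = 0.882172·T_L.
ΣF_y = 0: T_L·sin43° + T_R·sin34° = 260.
Substitute: T_L·(0.681998 + 0.882172·0.559193) = 260 → T_L = 221.22 ≈ 221.2 lb.
Then T_R = 0.882172 × 221.22 = 195.2 lb.

T_L = 221.2 lb, T_R = 195.2 lb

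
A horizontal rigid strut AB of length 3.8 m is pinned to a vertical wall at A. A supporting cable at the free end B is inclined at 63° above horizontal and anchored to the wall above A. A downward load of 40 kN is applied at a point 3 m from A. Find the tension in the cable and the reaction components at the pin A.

ΣM about A: T·sin63°·3.8 − 40·3 = 0 → T = 120/(3.8·0.891007) = 35.4419 ≈ 35.44 kN.
ΣF_x = 0: A_x − T·cos63° = 0 → A_x = 35.4419 × 0.45399 = 16.09 kN.
ΣF_y = 0: A_y + T·sin63° − 40 = 0 → A_y = 40 − 35.4419 × 0.891007 = 8.421 kN.

T = 35.44 kN, A_x = 16.09 kN, A_y = 8.421 kN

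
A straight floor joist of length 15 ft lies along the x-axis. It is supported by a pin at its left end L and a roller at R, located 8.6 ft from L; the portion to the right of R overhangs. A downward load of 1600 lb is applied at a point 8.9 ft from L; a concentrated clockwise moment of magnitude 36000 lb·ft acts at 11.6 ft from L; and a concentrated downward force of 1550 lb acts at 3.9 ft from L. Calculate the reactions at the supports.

L_x = 0, L_y = -3395 lb, R_y = 6545 lb

Taking moments about L: R_y·8.6 − 1600·8.9 − 36000 − 1550·3.9 = 0 → R_y = 56285/8.6 = 6544.77 ≈ 6545 lb.
ΣF_y = 0: L_y + 6544.77 − 1600 − 1550 = 0 → L_y = -3395 lb.
ΣF_x = 0: no horizontal applied forces, so L_x = 0.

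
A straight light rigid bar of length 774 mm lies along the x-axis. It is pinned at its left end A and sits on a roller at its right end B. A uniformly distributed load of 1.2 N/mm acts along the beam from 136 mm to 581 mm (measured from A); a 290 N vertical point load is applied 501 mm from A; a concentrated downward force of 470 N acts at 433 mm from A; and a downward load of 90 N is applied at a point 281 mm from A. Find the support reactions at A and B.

Resultant of the distributed load: 1.2 × 445 = 534 N at 358.5 mm from A.
Taking moments about A: B_y·774 − (1.2·445)·358.5 − 290·501 − 470·433 − 90·281 = 0 → B_y = 565529/774 = 730.658 ≈ 730.7 N.
ΣF_y = 0: A_y + 730.658 − 1.2·445 − 290 − 470 − 90 = 0 → A_y = 653.3 N.
ΣF_x = 0: no horizontal applied forces, so A_x = 0.

A_x = 0, A_y = 653.3 N, B_y = 730.7 N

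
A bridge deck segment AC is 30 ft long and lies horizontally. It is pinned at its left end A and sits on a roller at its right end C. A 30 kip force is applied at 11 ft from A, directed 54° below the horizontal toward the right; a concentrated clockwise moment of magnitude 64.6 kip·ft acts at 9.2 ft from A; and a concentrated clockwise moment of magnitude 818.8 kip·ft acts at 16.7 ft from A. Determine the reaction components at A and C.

ΣM about A: C_y·30 − 30·sin54°·11 − 64.6 − 818.8 = 0 → C_y = 1150.38/30 = 38.346 ≈ 38.35 kip.
ΣF_y = 0: A_y + 38.346 − 30·sin54° = 0 → A_y = -14.08 kip.
ΣF_x = 0: A_x + 30·cos54° = 0 → A_x = -17.63 kip.

A_x = -17.63 kip, A_y = -14.08 kip, C_y = 38.35 kip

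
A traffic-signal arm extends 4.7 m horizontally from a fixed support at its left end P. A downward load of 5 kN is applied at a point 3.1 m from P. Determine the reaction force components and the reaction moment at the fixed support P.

P_x = 0, P_y = 5.000 kN, M_P = 15.50 kN·m

ΣF_x = 0: P_x = 0.
ΣF_y = 0: P_y − 5 = 0 → P_y = 5.000 kN.
ΣM about P: M_P − 5·3.1 = 0 → M_P = 15.50 kN·m.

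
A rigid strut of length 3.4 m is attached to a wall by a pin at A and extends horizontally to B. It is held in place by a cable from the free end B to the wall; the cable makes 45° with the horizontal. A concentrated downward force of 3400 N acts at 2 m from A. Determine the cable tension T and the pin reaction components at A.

T = 2828 N, A_x = 2000 N, A_y = 1400 N

ΣM about A: T·sin45°·3.4 − 3400·2 = 0 → T = 6800/(3.4·0.707107) = 2828.43 ≈ 2828 N.
ΣF_x = 0: A_x − T·cos45° = 0 → A_x = 2828.43 × 0.707107 = 2000 N.
ΣF_y = 0: A_y + T·sin45° − 3400 = 0 → A_y = 3400 − 2828.43 × 0.707107 = 1400 N.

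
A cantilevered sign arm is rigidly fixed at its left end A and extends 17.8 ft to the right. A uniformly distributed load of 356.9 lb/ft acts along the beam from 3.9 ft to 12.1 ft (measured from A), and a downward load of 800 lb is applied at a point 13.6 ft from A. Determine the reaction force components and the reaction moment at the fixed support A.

A_x = 0, A_y = 3727 lb, M_A = 34290 lb·ft

Resultant of the distributed load: 356.9 × 8.2 = 2926.58 lb at 8 ft from A.
ΣF_x = 0: A_x = 0.
ΣF_y = 0: A_y − 356.9·8.2 − 800 = 0 → A_y = 3727 lb.
ΣM about A: M_A − (356.9·8.2)·8 − 800·13.6 = 0 → M_A = 34290 lb·ft.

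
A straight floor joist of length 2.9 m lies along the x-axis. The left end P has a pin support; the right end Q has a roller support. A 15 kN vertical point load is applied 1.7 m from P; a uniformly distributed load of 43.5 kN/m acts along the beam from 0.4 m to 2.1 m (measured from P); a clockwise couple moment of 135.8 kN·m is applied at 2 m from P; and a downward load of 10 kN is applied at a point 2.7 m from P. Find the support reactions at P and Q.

P_x = 0, P_y = 2.144 kN, Q_y = 96.81 kN

Resultant of the distributed load: 43.5 × 1.7 = 73.95 kN at 1.25 m from P.
ΣM about P: Q_y·2.9 − 15·1.7 − (43.5·1.7)·1.25 − 135.8 − 10·2.7 = 0 → Q_y = 280.7375/2.9 = 96.806 ≈ 96.81 kN.
ΣF_y = 0: P_y + 96.806 − 15 − 43.5·1.7 − 10 = 0 → P_y = 2.144 kN.
ΣF_x = 0: no horizontal applied forces, so P_x = 0.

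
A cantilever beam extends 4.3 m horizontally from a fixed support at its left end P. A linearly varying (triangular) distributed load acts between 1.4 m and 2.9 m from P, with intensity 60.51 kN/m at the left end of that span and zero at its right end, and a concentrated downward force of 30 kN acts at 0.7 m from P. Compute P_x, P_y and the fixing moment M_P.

P_x = 0, P_y = 75.38 kN, M_P = 107.2 kN·m

Resultant of the triangular load: ½ × 60.51 × 1.5 = 45.3825 kN, acting at 1.9 m from P (one-third of the span from the peak).
ΣF_x = 0: P_x = 0.
ΣF_y = 0: P_y − ½·60.51·1.5 − 30 = 0 → P_y = 75.38 kN.
ΣM about P: M_P − (½·60.51·1.5)·1.9 − 30·0.7 = 0 → M_P = 107.2 kN·m.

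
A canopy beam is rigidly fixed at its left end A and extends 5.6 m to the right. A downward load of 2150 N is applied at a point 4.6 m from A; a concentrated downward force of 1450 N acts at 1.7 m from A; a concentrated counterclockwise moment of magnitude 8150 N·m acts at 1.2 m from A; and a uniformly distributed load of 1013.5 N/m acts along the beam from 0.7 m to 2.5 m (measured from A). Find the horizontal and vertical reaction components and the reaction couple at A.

Resultant of the distributed load: 1013.5 × 1.8 = 1824.3 N at 1.6 m from A.
ΣF_x = 0: A_x = 0.
ΣF_y = 0: A_y − 2150 − 1450 − 1013.5·1.8 = 0 → A_y = 5424 N.
ΣM about A: M_A − 2150·4.6 − 1450·1.7 + 8150 − (1013.5·1.8)·1.6 = 0 → M_A = 7124 N·m.

A_x = 0, A_y = 5424 N, M_A = 7124 N·m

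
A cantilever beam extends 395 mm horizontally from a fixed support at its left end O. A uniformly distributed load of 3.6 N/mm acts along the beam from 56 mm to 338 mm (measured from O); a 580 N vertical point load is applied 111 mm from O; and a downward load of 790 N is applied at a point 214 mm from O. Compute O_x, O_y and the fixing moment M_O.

Resultant of the distributed load: 3.6 × 282 = 1015.2 N at 197 mm from O.
ΣF_x = 0: O_x = 0.
ΣF_y = 0: O_y − 3.6·282 − 580 − 790 = 0 → O_y = 2385 N.
ΣM about O: M_O − (3.6·282)·197 − 580·111 − 790·214 = 0 → M_O = 433400 N·mm.

O_x = 0, O_y = 2385 N, M_O = 433400 N·mm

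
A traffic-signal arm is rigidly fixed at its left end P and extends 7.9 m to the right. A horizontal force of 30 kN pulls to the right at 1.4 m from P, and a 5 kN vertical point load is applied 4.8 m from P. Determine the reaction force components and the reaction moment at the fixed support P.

P_x = -30.00 kN, P_y = 5.000 kN, M_P = 24.00 kN·m

ΣF_x = 0: P_x + 30 = 0 → P_x = -30.00 kN.
ΣF_y = 0: P_y − 5 = 0 → P_y = 5.000 kN.
ΣM about P: M_P − 5·4.8 = 0 → M_P = 24.00 kN·m.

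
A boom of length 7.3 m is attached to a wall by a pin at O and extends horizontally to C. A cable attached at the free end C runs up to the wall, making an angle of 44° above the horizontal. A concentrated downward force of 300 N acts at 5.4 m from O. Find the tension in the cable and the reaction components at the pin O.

T = 319.5 N, O_x = 229.8 N, O_y = 78.08 N

ΣM about O: T·sin44°·7.3 − 300·5.4 = 0 → T = 1620/(7.3·0.694658) = 319.463 ≈ 319.5 N.
ΣF_x = 0: O_x − T·cos44° = 0 → O_x = 319.463 × 0.71934 = 229.8 N.
ΣF_y = 0: O_y + T·sin44° − 300 = 0 → O_y = 300 − 319.463 × 0.694658 = 78.08 N.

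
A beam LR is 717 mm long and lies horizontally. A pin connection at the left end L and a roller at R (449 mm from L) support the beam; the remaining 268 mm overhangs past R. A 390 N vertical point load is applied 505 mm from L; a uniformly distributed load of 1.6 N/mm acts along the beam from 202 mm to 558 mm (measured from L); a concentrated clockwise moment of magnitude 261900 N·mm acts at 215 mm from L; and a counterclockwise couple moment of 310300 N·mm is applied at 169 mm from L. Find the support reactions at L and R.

Resultant of the distributed load: 1.6 × 356 = 569.6 N at 380 mm from L.
Moments about L: R_y·449 − 390·505 − (1.6·356)·380 − 261900 + 310300 = 0 → R_y = 364998/449 = 812.913 ≈ 812.9 N.
ΣF_y = 0: L_y + 812.913 − 390 − 1.6·356 = 0 → L_y = 146.7 N.
ΣF_x = 0: no horizontal applied forces, so L_x = 0.

L_x = 0, L_y = 146.7 N, R_y = 812.9 N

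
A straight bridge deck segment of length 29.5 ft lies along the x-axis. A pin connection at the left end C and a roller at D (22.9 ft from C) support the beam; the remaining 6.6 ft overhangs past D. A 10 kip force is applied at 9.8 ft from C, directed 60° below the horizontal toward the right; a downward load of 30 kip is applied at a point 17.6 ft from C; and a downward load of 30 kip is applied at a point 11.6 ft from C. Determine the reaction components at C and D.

Taking moments about C: D_y·22.9 − 10·sin60°·9.8 − 30·17.6 − 30·11.6 = 0 → D_y = 960.87/22.9 = 41.9594 ≈ 41.96 kip.
ΣF_y = 0: C_y + 41.9594 − 10·sin60° − 30 − 30 = 0 → C_y = 26.70 kip.
ΣF_x = 0: C_x + 10·cos60° = 0 → C_x = -5.000 kip.

C_x = -5.000 kip, C_y = 26.70 kip, D_y = 41.96 kip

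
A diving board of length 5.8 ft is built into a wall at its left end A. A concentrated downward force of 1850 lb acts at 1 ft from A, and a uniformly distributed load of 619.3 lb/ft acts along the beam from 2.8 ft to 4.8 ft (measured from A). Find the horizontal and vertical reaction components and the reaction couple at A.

A_x = 0, A_y = 3089 lb, M_A = 6557 lb·ft

Resultant of the distributed load: 619.3 × 2 = 1238.6 lb at 3.8 ft from A.
ΣF_x = 0: A_x = 0.
ΣF_y = 0: A_y − 1850 − 619.3·2 = 0 → A_y = 3089 lb.
ΣM about A: M_A − 1850·1 − (619.3·2)·3.8 = 0 → M_A = 6557 lb·ft.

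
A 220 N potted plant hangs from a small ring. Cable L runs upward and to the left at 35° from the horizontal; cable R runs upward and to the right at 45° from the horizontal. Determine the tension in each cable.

ΣF_x = 0: −T_L·cos35° + T_R·cos45° = 0 → T_R = 1.15846·T_L.
ΣF_y = 0: T_L·sin35° + T_R·sin45° = 220.
Substitute: T_L·(0.573576 + 1.15846·0.707107) = 220 → T_L = 157.963 ≈ 158.0 N.
Then T_R = 1.15846 × 157.963 = 183.0 N.

T_L = 158.0 N, T_R = 183.0 N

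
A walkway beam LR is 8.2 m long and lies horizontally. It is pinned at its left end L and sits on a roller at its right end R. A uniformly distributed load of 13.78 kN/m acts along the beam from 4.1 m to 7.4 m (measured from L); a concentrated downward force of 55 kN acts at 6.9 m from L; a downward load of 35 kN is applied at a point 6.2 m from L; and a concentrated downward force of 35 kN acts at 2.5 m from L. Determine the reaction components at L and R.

Resultant of the distributed load: 13.78 × 3.3 = 45.474 kN at 5.75 m from L.
Moments about L: R_y·8.2 − (13.78·3.3)·5.75 − 55·6.9 − 35·6.2 − 35·2.5 = 0 → R_y = 945.4755/8.2 = 115.302 ≈ 115.3 kN.
ΣF_y = 0: L_y + 115.302 − 13.78·3.3 − 55 − 35 − 35 = 0 → L_y = 55.17 kN.
ΣF_x = 0: no horizontal applied forces, so L_x = 0.

L_x = 0, L_y = 55.17 kN, R_y = 115.3 kN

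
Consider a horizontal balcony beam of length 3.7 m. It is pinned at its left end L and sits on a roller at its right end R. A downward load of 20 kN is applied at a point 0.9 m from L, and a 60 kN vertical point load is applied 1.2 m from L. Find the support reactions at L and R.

Taking moments about L: R_y·3.7 − 20·0.9 − 60·1.2 = 0 → R_y = 90/3.7 = 24.3243 ≈ 24.32 kN.
ΣF_y = 0: L_y + 24.3243 − 20 − 60 = 0 → L_y = 55.68 kN.
ΣF_x = 0: no horizontal applied forces, so L_x = 0.

L_x = 0, L_y = 55.68 kN, R_y = 24.32 kN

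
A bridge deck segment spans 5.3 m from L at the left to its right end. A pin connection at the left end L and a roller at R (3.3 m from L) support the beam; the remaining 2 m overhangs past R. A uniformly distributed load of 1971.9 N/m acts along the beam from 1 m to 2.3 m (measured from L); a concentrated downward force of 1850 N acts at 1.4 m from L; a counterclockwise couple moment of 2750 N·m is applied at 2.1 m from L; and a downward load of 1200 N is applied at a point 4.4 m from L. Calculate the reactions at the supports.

Resultant of the distributed load: 1971.9 × 1.3 = 2563.47 N at 1.65 m from L.
Taking moments about L: R_y·3.3 − (1971.9·1.3)·1.65 − 1850·1.4 + 2750 − 1200·4.4 = 0 → R_y = 9349.7255/3.3 = 2833.25 ≈ 2833 N.
ΣF_y = 0: L_y + 2833.25 − 1971.9·1.3 − 1850 − 1200 = 0 → L_y = 2780 N.
ΣF_x = 0: no horizontal applied forces, so L_x = 0.

L_x = 0, L_y = 2780 N, R_y = 2833 N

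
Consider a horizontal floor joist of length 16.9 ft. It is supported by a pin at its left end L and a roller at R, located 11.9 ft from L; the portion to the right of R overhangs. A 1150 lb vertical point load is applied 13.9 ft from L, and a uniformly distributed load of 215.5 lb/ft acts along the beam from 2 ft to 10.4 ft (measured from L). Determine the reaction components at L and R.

L_x = 0, L_y = 673.8 lb, R_y = 2286 lb

Resultant of the distributed load: 215.5 × 8.4 = 1810.2 lb at 6.2 ft from L.
Moments about L: R_y·11.9 − 1150·13.9 − (215.5·8.4)·6.2 = 0 → R_y = 27208.24/11.9 = 2286.41 ≈ 2286 lb.
ΣF_y = 0: L_y + 2286.41 − 1150 − 215.5·8.4 = 0 → L_y = 673.8 lb.
ΣF_x = 0: no horizontal applied forces, so L_x = 0.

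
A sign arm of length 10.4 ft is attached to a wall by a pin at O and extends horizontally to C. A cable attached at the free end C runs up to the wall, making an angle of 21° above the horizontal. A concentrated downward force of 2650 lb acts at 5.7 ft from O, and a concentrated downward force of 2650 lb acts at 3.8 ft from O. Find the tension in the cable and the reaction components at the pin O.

ΣM about O: T·sin21°·10.4 − 2650·5.7 − 2650·3.8 = 0 → T = 25175/(10.4·0.358368) = 6754.71 ≈ 6755 lb.
ΣF_x = 0: O_x − T·cos21° = 0 → O_x = 6754.71 × 0.93358 = 6306 lb.
ΣF_y = 0: O_y + T·sin21° − 2650 − 2650 = 0 → O_y = 5300 − 6754.71 × 0.358368 = 2879 lb.

T = 6755 lb, O_x = 6306 lb, O_y = 2879 lb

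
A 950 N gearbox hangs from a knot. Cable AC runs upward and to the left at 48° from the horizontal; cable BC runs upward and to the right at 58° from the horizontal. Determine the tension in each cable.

ΣF_x = 0: −T_AC·cos48° + T_BC·cos58° = 0 → T_BC = 1.2627·T_AC.
ΣF_y = 0: T_AC·sin48° + T_BC·sin58° = 950.
Substitute: T_AC·(0.743145 + 1.2627·0.848048) = 950 → T_AC = 523.712 ≈ 523.7 N.
Then T_BC = 1.2627 × 523.712 = 661.3 N.

T_AC = 523.7 N, T_BC = 661.3 N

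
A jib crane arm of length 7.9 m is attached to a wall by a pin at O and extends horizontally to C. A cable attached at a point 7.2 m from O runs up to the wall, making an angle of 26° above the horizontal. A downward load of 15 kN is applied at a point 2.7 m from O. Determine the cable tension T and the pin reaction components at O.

T = 12.83 kN, O_x = 11.53 kN, O_y = 9.375 kN

ΣM about O: T·sin26°·7.2 − 15·2.7 = 0 → T = 40.5/(7.2·0.438371) = 12.8316 ≈ 12.83 kN.
ΣF_x = 0: O_x − T·cos26° = 0 → O_x = 12.8316 × 0.898794 = 11.53 kN.
ΣF_y = 0: O_y + T·sin26° − 15 = 0 → O_y = 15 − 12.8316 × 0.438371 = 9.375 kN.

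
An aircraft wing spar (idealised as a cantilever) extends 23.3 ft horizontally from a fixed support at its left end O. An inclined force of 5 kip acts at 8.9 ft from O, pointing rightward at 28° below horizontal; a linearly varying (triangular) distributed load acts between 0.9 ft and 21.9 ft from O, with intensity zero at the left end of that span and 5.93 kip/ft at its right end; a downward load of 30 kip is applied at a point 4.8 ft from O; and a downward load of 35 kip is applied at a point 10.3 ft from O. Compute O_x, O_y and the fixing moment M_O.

Resultant of the triangular load: ½ × 5.93 × 21 = 62.265 kip, acting at 14.9 ft from O (one-third of the span from the peak).
ΣF_x = 0: O_x + 5·cos28° = 0 → O_x = -4.415 kip.
ΣF_y = 0: O_y − 5·sin28° − ½·5.93·21 − 30 − 35 = 0 → O_y = 129.6 kip.
ΣM about O: M_O − 5·sin28°·8.9 − (½·5.93·21)·14.9 − 30·4.8 − 35·10.3 = 0 → M_O = 1453 kip·ft.

O_x = -4.415 kip, O_y = 129.6 kip, M_O = 1453 kip·ft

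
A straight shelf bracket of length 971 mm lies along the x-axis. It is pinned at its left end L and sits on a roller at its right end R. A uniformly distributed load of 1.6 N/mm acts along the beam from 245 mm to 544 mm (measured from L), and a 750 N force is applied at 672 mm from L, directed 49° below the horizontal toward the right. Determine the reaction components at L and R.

L_x = -492.0 N, L_y = 458.3 N, R_y = 586.1 N

Resultant of the distributed load: 1.6 × 299 = 478.4 N at 394.5 mm from L.
ΣM about L: R_y·971 − (1.6·299)·394.5 − 750·sin49°·672 = 0 → R_y = 569102/971 = 586.099 ≈ 586.1 N.
ΣF_y = 0: L_y + 586.099 − 1.6·299 − 750·sin49° = 0 → L_y = 458.3 N.
ΣF_x = 0: L_x + 750·cos49° = 0 → L_x = -492.0 N.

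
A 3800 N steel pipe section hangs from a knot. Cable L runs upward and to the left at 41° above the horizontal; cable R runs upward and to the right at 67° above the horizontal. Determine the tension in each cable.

T_L = 1561 N, T_R = 3015 N

ΣF_x = 0: −T_L·cos41° + T_R·cos67° = 0 → T_R = 1.93153·T_L.
ΣF_y = 0: T_L·sin41° + T_R·sin67° = 3800.
Substitute: T_L·(0.656059 + 1.93153·0.920505) = 3800 → T_L = 1561.19 ≈ 1561 N.
Then T_R = 1.93153 × 1561.19 = 3015 N.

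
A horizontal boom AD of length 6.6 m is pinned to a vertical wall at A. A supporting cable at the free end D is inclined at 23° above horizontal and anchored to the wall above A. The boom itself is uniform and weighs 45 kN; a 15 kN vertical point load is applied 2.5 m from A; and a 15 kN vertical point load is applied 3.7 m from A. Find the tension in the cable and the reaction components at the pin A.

T = 93.65 kN, A_x = 86.20 kN, A_y = 38.41 kN

ΣM about A: T·sin23°·6.6 − 45·3.3 − 15·2.5 − 15·3.7 = 0 → T = 241.5/(6.6·0.390731) = 93.6473 ≈ 93.65 kN.
ΣF_x = 0: A_x − T·cos23° = 0 → A_x = 93.6473 × 0.920505 = 86.20 kN.
ΣF_y = 0: A_y + T·sin23° − 45 − 15 − 15 = 0 → A_y = 75 − 93.6473 × 0.390731 = 38.41 kN.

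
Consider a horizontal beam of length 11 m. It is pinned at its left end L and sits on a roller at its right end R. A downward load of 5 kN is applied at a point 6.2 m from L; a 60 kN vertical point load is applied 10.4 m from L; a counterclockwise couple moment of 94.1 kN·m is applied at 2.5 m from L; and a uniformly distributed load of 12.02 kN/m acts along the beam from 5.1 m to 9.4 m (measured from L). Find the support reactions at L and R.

L_x = 0, L_y = 31.63 kN, R_y = 85.06 kN

Resultant of the distributed load: 12.02 × 4.3 = 51.686 kN at 7.25 m from L.
ΣM about L: R_y·11 − 5·6.2 − 60·10.4 + 94.1 − (12.02·4.3)·7.25 = 0 → R_y = 935.6235/11 = 85.0567 ≈ 85.06 kN.
ΣF_y = 0: L_y + 85.0567 − 5 − 60 − 12.02·4.3 = 0 → L_y = 31.63 kN.
ΣF_x = 0: no horizontal applied forces, so L_x = 0.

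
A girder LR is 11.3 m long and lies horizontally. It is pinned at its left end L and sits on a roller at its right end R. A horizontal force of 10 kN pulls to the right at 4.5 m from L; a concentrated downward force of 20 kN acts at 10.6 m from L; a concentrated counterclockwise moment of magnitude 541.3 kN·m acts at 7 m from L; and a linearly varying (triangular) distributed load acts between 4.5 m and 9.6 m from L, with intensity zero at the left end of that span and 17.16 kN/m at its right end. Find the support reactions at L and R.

L_x = -10.00 kN, L_y = 62.31 kN, R_y = 1.450 kN

Resultant of the triangular load: ½ × 17.16 × 5.1 = 43.758 kN, acting at 7.9 m from L (one-third of the span from the peak).
ΣM about L: R_y·11.3 − 20·10.6 + 541.3 − (½·17.16·5.1)·7.9 = 0 → R_y = 16.3882/11.3 = 1.45028 ≈ 1.450 kN.
ΣF_y = 0: L_y + 1.45028 − 20 − ½·17.16·5.1 = 0 → L_y = 62.31 kN.
ΣF_x = 0: L_x + 10 = 0 → L_x = -10.00 kN.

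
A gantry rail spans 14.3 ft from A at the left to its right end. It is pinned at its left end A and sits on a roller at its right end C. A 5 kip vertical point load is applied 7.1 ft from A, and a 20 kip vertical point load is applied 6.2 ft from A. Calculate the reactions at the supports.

A_x = 0, A_y = 13.85 kip, C_y = 11.15 kip

Moments about A: C_y·14.3 − 5·7.1 − 20·6.2 = 0 → C_y = 159.5/14.3 = 11.1538 ≈ 11.15 kip.
ΣF_y = 0: A_y + 11.1538 − 5 − 20 = 0 → A_y = 13.85 kip.
ΣF_x = 0: no horizontal applied forces, so A_x = 0.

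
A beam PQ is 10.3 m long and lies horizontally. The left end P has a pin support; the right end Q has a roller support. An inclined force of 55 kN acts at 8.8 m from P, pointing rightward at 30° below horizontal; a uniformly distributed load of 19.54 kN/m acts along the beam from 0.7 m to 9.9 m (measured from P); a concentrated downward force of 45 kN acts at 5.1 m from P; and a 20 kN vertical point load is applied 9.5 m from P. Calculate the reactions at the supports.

P_x = -47.63 kN, P_y = 115.5 kN, Q_y = 156.7 kN

Resultant of the distributed load: 19.54 × 9.2 = 179.768 kN at 5.3 m from P.
ΣM about P: Q_y·10.3 − 55·sin30°·8.8 − (19.54·9.2)·5.3 − 45·5.1 − 20·9.5 = 0 → Q_y = 1614.2704/10.3 = 156.725 ≈ 156.7 kN.
ΣF_y = 0: P_y + 156.725 − 55·sin30° − 19.54·9.2 − 45 − 20 = 0 → P_y = 115.5 kN.
ΣF_x = 0: P_x + 55·cos30° = 0 → P_x = -47.63 kN.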